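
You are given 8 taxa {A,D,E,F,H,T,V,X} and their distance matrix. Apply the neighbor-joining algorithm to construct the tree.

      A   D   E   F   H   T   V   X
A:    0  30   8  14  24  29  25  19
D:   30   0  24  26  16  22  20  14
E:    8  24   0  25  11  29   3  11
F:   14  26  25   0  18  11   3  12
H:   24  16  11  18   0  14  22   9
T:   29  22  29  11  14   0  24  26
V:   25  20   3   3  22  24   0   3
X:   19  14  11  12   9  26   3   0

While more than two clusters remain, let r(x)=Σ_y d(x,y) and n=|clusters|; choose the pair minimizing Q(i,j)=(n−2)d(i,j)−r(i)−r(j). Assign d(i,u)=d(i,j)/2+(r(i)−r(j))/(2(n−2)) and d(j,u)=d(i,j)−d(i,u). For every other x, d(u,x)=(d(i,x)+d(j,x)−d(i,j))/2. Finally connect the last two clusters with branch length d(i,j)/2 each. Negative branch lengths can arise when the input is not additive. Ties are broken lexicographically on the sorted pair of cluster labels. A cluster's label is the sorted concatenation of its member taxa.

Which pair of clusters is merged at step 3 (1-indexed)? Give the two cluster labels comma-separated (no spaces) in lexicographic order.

V,X

step 1: merge (A,E) at d=8, Q=-212; branch lengths A→43/6, E→5/6; new cluster AE
  updated: d(AE,D)=23, d(AE,F)=31/2, d(AE,H)=27/2, d(AE,T)=25, d(AE,V)=10, d(AE,X)=11
step 2: merge (F,T) at d=11, Q=-305/2; branch lengths F→37/20, T→183/20; new cluster FT
  updated: d(AE,FT)=59/4, d(D,FT)=37/2, d(FT,H)=21/2, d(FT,V)=8, d(FT,X)=27/2
step 3: merge (V,X) at d=3, Q=-203/2; branch lengths V→49/16, X→-1/16; new cluster VX
  updated: d(AE,VX)=9, d(D,VX)=31/2, d(FT,VX)=37/4, d(H,VX)=14
step 4: merge (AE,VX) at d=9, Q=-81; branch lengths AE→79/12, VX→29/12; new cluster AEVX
  updated: d(AEVX,D)=59/4, d(AEVX,FT)=15/2, d(AEVX,H)=37/4
step 5: merge (AEVX,FT) at d=15/2, Q=-53; branch lengths AEVX→5/2, FT→5; new cluster AEFTVX
  updated: d(AEFTVX,D)=103/8, d(AEFTVX,H)=49/8
step 6: merge (AEFTVX,D) at d=103/8, Q=-35; branch lengths AEFTVX→3/2, D→91/8; new cluster ADEFTVX
  updated: d(ADEFTVX,H)=37/8
step 7: merge (ADEFTVX,H) at d=37/8; branch lengths ADEFTVX→37/16, H→37/16; new cluster ADEFHTVX
final tree: (((((A:43/6,E:5/6):79/12,(V:49/16,X:-1/16):29/12):5/2,(F:37/20,T:183/20):5):3/2,D:91/8):37/16,H:37/16)
total length: 56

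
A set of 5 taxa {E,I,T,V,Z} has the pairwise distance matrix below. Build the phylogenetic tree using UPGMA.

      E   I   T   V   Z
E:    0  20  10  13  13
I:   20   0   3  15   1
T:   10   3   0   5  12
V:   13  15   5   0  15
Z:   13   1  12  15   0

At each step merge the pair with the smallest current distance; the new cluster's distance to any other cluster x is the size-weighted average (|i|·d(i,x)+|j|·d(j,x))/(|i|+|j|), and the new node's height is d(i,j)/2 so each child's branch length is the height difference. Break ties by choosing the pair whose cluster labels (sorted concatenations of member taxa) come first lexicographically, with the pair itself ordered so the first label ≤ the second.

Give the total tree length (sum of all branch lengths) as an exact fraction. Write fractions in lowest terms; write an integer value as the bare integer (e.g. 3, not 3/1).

step 1: merge (I,Z) at d=1; branch lengths I→1/2, Z→1/2; new cluster IZ
  updated: d(E,IZ)=33/2, d(IZ,T)=15/2, d(IZ,V)=15
step 2: merge (T,V) at d=5; branch lengths T→5/2, V→5/2; new cluster TV
  updated: d(E,TV)=23/2, d(IZ,TV)=45/4
step 3: merge (IZ,TV) at d=45/4; branch lengths IZ→41/8, TV→25/8; new cluster ITVZ
  updated: d(E,ITVZ)=14
step 4: merge (E,ITVZ) at d=14; branch lengths E→7, ITVZ→11/8; new cluster EITVZ
final tree: (E:7,((I:1/2,Z:1/2):41/8,(T:5/2,V:5/2):25/8):11/8)
total length: 181/8

181/8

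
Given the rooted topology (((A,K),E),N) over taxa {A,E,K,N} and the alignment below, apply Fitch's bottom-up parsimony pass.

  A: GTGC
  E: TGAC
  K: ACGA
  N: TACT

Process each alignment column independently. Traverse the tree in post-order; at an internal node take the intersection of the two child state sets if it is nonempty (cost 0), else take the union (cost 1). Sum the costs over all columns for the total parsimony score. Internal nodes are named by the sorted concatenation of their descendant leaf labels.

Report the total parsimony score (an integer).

[col 0] AK: children A:{G}, K:{A} ∪→ {A,G}; cost 1
[col 0] AEK: children AK:{A,G}, E:{T} ∪→ {A,G,T}; cost 1
[col 0] AEKN: children AEK:{A,G,T}, N:{T} ∩→ {T}; cost 0
[col 1] AK: children A:{T}, K:{C} ∪→ {C,T}; cost 1
[col 1] AEK: children AK:{C,T}, E:{G} ∪→ {C,G,T}; cost 1
[col 1] AEKN: children AEK:{C,G,T}, N:{A} ∪→ {A,C,G,T}; cost 1
[col 2] AK: children A:{G}, K:{G} ∩→ {G}; cost 0
[col 2] AEK: children AK:{G}, E:{A} ∪→ {A,G}; cost 1
[col 2] AEKN: children AEK:{A,G}, N:{C} ∪→ {A,C,G}; cost 1
[col 3] AK: children A:{C}, K:{A} ∪→ {A,C}; cost 1
[col 3] AEK: children AK:{A,C}, E:{C} ∩→ {C}; cost 0
[col 3] AEKN: children AEK:{C}, N:{T} ∪→ {C,T}; cost 1
per-site changes: [2, 3, 2, 2]; total = 9

9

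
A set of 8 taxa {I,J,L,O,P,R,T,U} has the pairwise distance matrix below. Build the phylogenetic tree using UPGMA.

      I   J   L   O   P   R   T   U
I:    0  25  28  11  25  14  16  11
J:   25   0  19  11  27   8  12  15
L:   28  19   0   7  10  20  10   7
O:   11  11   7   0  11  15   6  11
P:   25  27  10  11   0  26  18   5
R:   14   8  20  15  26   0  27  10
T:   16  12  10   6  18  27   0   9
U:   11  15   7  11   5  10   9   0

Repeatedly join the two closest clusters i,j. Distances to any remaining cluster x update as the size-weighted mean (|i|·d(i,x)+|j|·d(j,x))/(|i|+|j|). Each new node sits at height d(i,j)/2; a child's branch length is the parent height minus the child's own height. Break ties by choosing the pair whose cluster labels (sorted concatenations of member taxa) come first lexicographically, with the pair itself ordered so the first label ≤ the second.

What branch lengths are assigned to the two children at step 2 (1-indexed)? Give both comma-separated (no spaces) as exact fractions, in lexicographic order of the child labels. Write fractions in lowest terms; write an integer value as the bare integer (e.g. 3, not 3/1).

3,3

1. join P+U (d=5) ⇒ PU; edges |P|=5/2, |U|=5/2
  updated: d(I,PU)=18, d(J,PU)=21, d(L,PU)=17/2, d(O,PU)=11, d(PU,R)=18, d(PU,T)=27/2
2. join O+T (d=6) ⇒ OT; edges |O|=3, |T|=3
  updated: d(I,OT)=27/2, d(J,OT)=23/2, d(L,OT)=17/2, d(OT,PU)=49/4, d(OT,R)=21
3. join J+R (d=8) ⇒ JR; edges |J|=4, |R|=4
  updated: d(I,JR)=39/2, d(JR,L)=39/2, d(JR,OT)=65/4, d(JR,PU)=39/2
4. join L+OT (d=17/2) ⇒ LOT; edges |L|=17/4, |OT|=5/4
  updated: d(I,LOT)=55/3, d(JR,LOT)=52/3, d(LOT,PU)=11
5. join LOT+PU (d=11) ⇒ LOPTU; edges |LOT|=5/4, |PU|=3
  updated: d(I,LOPTU)=91/5, d(JR,LOPTU)=91/5
6. join I+LOPTU (d=91/5) ⇒ ILOPTU; edges |I|=91/10, |LOPTU|=18/5
  updated: d(ILOPTU,JR)=221/12
7. join ILOPTU+JR (d=221/12) ⇒ IJLOPRTU; edges |ILOPTU|=13/120, |JR|=125/24
final tree: ((I:91/10,((L:17/4,(O:3,T:3):5/4):5/4,(P:5/2,U:5/2):3):18/5):13/120,(J:4,R:4):125/24)
total length: 1403/30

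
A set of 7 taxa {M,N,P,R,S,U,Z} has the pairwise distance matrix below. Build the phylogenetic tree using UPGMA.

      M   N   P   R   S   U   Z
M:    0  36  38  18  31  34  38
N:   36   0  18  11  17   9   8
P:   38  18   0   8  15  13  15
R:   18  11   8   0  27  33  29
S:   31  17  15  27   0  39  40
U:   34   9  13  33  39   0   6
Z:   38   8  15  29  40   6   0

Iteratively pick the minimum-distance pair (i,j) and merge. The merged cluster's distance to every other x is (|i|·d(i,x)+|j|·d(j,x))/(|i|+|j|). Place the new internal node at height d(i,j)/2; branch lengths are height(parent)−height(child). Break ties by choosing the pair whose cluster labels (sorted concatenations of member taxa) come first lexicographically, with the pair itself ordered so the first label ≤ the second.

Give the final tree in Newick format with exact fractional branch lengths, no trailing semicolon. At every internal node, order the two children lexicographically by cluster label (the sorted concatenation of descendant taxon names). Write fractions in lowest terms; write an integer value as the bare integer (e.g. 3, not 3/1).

iteration 1: select U,Z (d=6); attach at lengths (3, 3); label the merged cluster UZ
  updated: d(M,UZ)=36, d(N,UZ)=17/2, d(P,UZ)=14, d(R,UZ)=31, d(S,UZ)=79/2
iteration 2: select P,R (d=8); attach at lengths (4, 4); label the merged cluster PR
  updated: d(M,PR)=28, d(N,PR)=29/2, d(PR,S)=21, d(PR,UZ)=45/2
iteration 3: select N,UZ (d=17/2); attach at lengths (17/4, 5/4); label the merged cluster NUZ
  updated: d(M,NUZ)=36, d(NUZ,PR)=119/6, d(NUZ,S)=32
iteration 4: select NUZ,PR (d=119/6); attach at lengths (17/3, 71/12); label the merged cluster NPRUZ
  updated: d(M,NPRUZ)=164/5, d(NPRUZ,S)=138/5
iteration 5: select NPRUZ,S (d=138/5); attach at lengths (233/60, 69/5); label the merged cluster NPRSUZ
  updated: d(M,NPRSUZ)=65/2
iteration 6: select M,NPRSUZ (d=65/2); attach at lengths (65/4, 49/20); label the merged cluster MNPRSUZ
final tree: (M:65/4,(((N:17/4,(U:3,Z:3):5/4):17/3,(P:4,R:4):71/12):233/60,S:69/5):49/20)
total length: 1012/15

(M:65/4,(((N:17/4,(U:3,Z:3):5/4):17/3,(P:4,R:4):71/12):233/60,S:69/5):49/20)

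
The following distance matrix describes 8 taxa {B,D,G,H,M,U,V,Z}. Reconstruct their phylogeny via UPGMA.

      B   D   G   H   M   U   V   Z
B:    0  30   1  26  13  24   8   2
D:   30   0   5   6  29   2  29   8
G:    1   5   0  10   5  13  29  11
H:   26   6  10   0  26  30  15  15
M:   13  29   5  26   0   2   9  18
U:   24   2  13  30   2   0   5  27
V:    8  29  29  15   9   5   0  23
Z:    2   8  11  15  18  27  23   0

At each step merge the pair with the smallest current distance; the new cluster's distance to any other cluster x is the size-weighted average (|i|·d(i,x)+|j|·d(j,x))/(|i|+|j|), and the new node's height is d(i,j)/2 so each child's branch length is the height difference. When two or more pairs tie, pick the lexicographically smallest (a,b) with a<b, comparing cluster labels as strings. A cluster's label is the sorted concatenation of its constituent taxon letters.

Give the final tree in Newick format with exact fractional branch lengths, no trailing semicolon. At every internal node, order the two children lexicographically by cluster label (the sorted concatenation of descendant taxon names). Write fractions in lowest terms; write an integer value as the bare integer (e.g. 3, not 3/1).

(((((B:1/2,G:1/2):11/4,Z:13/4):19/4,(M:9/2,V:9/2):7/2):3/5,(D:1,U:1):38/5):19/35,H:64/7)

iteration 1: select B,G (d=1); attach at lengths (1/2, 1/2); label the merged cluster BG
  updated: d(BG,D)=35/2, d(BG,H)=18, d(BG,M)=9, d(BG,U)=37/2, d(BG,V)=37/2, d(BG,Z)=13/2
iteration 2: select D,U (d=2); attach at lengths (1, 1); label the merged cluster DU
  updated: d(BG,DU)=18, d(DU,H)=18, d(DU,M)=31/2, d(DU,V)=17, d(DU,Z)=35/2
iteration 3: select BG,Z (d=13/2); attach at lengths (11/4, 13/4); label the merged cluster BGZ
  updated: d(BGZ,DU)=107/6, d(BGZ,H)=17, d(BGZ,M)=12, d(BGZ,V)=20
iteration 4: select M,V (d=9); attach at lengths (9/2, 9/2); label the merged cluster MV
  updated: d(BGZ,MV)=16, d(DU,MV)=65/4, d(H,MV)=41/2
iteration 5: select BGZ,MV (d=16); attach at lengths (19/4, 7/2); label the merged cluster BGMVZ
  updated: d(BGMVZ,DU)=86/5, d(BGMVZ,H)=92/5
iteration 6: select BGMVZ,DU (d=86/5); attach at lengths (3/5, 38/5); label the merged cluster BDGMUVZ
  updated: d(BDGMUVZ,H)=128/7
iteration 7: select BDGMUVZ,H (d=128/7); attach at lengths (19/35, 64/7); label the merged cluster BDGHMUVZ
final tree: (((((B:1/2,G:1/2):11/4,Z:13/4):19/4,(M:9/2,V:9/2):7/2):3/5,(D:1,U:1):38/5):19/35,H:64/7)
total length: 6179/140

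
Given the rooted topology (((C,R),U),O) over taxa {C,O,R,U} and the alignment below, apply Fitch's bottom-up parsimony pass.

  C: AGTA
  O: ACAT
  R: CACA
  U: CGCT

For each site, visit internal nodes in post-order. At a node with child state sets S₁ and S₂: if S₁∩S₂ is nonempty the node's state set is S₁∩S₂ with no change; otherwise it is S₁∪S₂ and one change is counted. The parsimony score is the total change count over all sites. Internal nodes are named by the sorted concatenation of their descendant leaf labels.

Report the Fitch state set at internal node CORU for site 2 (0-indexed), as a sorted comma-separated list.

A,C

[col 0] CR: children C:{A}, R:{C} ∪→ {A,C}; cost 1
[col 0] CRU: children CR:{A,C}, U:{C} ∩→ {C}; cost 0
[col 0] CORU: children CRU:{C}, O:{A} ∪→ {A,C}; cost 1
[col 1] CR: children C:{G}, R:{A} ∪→ {A,G}; cost 1
[col 1] CRU: children CR:{A,G}, U:{G} ∩→ {G}; cost 0
[col 1] CORU: children CRU:{G}, O:{C} ∪→ {C,G}; cost 1
[col 2] CR: children C:{T}, R:{C} ∪→ {C,T}; cost 1
[col 2] CRU: children CR:{C,T}, U:{C} ∩→ {C}; cost 0
[col 2] CORU: children CRU:{C}, O:{A} ∪→ {A,C}; cost 1
[col 3] CR: children C:{A}, R:{A} ∩→ {A}; cost 0
[col 3] CRU: children CR:{A}, U:{T} ∪→ {A,T}; cost 1
[col 3] CORU: children CRU:{A,T}, O:{T} ∩→ {T}; cost 0
per-site changes: [2, 2, 2, 1]; total = 7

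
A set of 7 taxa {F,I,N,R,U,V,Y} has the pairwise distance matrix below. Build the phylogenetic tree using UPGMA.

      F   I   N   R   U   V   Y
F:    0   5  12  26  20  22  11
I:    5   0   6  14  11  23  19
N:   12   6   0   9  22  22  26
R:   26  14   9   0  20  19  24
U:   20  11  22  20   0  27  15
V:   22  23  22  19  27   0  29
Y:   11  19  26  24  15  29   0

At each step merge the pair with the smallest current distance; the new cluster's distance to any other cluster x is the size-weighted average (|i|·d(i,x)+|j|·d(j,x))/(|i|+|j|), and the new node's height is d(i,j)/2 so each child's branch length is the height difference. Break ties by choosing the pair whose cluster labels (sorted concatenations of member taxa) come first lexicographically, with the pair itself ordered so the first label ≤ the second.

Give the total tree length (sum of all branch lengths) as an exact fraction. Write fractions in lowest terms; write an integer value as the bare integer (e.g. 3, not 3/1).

2683/48

iteration 1: select F,I (d=5); attach at lengths (5/2, 5/2); label the merged cluster FI
  updated: d(FI,N)=9, d(FI,R)=20, d(FI,U)=31/2, d(FI,V)=45/2, d(FI,Y)=15
iteration 2: select FI,N (d=9); attach at lengths (2, 9/2); label the merged cluster FIN
  updated: d(FIN,R)=49/3, d(FIN,U)=53/3, d(FIN,V)=67/3, d(FIN,Y)=56/3
iteration 3: select U,Y (d=15); attach at lengths (15/2, 15/2); label the merged cluster UY
  updated: d(FIN,UY)=109/6, d(R,UY)=22, d(UY,V)=28
iteration 4: select FIN,R (d=49/3); attach at lengths (11/3, 49/6); label the merged cluster FINR
  updated: d(FINR,UY)=153/8, d(FINR,V)=43/2
iteration 5: select FINR,UY (d=153/8); attach at lengths (67/48, 33/16); label the merged cluster FINRUY
  updated: d(FINRUY,V)=71/3
iteration 6: select FINRUY,V (d=71/3); attach at lengths (109/48, 71/6); label the merged cluster FINRUVY
final tree: (((((F:5/2,I:5/2):2,N:9/2):11/3,R:49/6):67/48,(U:15/2,Y:15/2):33/16):109/48,V:71/6)
total length: 2683/48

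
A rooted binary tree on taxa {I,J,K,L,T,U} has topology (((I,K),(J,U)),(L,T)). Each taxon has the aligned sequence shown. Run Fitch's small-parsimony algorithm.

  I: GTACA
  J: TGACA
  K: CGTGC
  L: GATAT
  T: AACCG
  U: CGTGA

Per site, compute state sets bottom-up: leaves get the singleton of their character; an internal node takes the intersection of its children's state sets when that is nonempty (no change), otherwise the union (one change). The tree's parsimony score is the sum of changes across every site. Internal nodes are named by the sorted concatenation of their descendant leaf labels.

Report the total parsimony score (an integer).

[col 0] IK: children I:{G}, K:{C} ∪→ {C,G}; cost 1
[col 0] JU: children J:{T}, U:{C} ∪→ {C,T}; cost 1
[col 0] IJKU: children IK:{C,G}, JU:{C,T} ∩→ {C}; cost 0
[col 0] LT: children L:{G}, T:{A} ∪→ {A,G}; cost 1
[col 0] IJKLTU: children IJKU:{C}, LT:{A,G} ∪→ {A,C,G}; cost 1
[col 1] IK: children I:{T}, K:{G} ∪→ {G,T}; cost 1
[col 1] JU: children J:{G}, U:{G} ∩→ {G}; cost 0
[col 1] IJKU: children IK:{G,T}, JU:{G} ∩→ {G}; cost 0
[col 1] LT: children L:{A}, T:{A} ∩→ {A}; cost 0
[col 1] IJKLTU: children IJKU:{G}, LT:{A} ∪→ {A,G}; cost 1
[col 2] IK: children I:{A}, K:{T} ∪→ {A,T}; cost 1
[col 2] JU: children J:{A}, U:{T} ∪→ {A,T}; cost 1
[col 2] IJKU: children IK:{A,T}, JU:{A,T} ∩→ {A,T}; cost 0
[col 2] LT: children L:{T}, T:{C} ∪→ {C,T}; cost 1
[col 2] IJKLTU: children IJKU:{A,T}, LT:{C,T} ∩→ {T}; cost 0
[col 3] IK: children I:{C}, K:{G} ∪→ {C,G}; cost 1
[col 3] JU: children J:{C}, U:{G} ∪→ {C,G}; cost 1
[col 3] IJKU: children IK:{C,G}, JU:{C,G} ∩→ {C,G}; cost 0
[col 3] LT: children L:{A}, T:{C} ∪→ {A,C}; cost 1
[col 3] IJKLTU: children IJKU:{C,G}, LT:{A,C} ∩→ {C}; cost 0
[col 4] IK: children I:{A}, K:{C} ∪→ {A,C}; cost 1
[col 4] JU: children J:{A}, U:{A} ∩→ {A}; cost 0
[col 4] IJKU: children IK:{A,C}, JU:{A} ∩→ {A}; cost 0
[col 4] LT: children L:{T}, T:{G} ∪→ {G,T}; cost 1
[col 4] IJKLTU: children IJKU:{A}, LT:{G,T} ∪→ {A,G,T}; cost 1
per-site changes: [4, 2, 3, 3, 3]; total = 15

15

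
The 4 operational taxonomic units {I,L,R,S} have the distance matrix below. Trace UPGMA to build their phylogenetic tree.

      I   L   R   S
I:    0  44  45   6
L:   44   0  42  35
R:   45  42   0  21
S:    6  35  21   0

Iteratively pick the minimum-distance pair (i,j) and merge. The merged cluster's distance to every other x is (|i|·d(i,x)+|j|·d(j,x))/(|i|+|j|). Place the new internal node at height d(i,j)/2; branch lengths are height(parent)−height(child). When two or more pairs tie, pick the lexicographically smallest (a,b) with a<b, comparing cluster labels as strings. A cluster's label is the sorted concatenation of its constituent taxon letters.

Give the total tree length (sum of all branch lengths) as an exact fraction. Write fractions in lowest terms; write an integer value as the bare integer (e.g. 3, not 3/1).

359/6

iteration 1: select I,S (d=6); attach at lengths (3, 3); label the merged cluster IS
  updated: d(IS,L)=79/2, d(IS,R)=33
iteration 2: select IS,R (d=33); attach at lengths (27/2, 33/2); label the merged cluster IRS
  updated: d(IRS,L)=121/3
iteration 3: select IRS,L (d=121/3); attach at lengths (11/3, 121/6); label the merged cluster ILRS
final tree: (((I:3,S:3):27/2,R:33/2):11/3,L:121/6)
total length: 359/6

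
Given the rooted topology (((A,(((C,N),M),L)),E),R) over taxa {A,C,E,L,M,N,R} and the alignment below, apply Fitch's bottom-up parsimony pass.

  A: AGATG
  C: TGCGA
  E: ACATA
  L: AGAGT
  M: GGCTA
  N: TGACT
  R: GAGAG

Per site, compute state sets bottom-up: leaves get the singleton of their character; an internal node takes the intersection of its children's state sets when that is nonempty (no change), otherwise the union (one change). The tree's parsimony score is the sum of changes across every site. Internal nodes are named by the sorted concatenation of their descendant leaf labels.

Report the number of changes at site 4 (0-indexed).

4

site 0, node CN: C={T} ∩ N={T} → {T} (+0)
site 0, node CMN: CN={T} ∪ M={G} → {G,T} (+1)
site 0, node CLMN: CMN={G,T} ∪ L={A} → {A,G,T} (+1)
site 0, node ACLMN: A={A} ∩ CLMN={A,G,T} → {A} (+0)
site 0, node ACELMN: ACLMN={A} ∩ E={A} → {A} (+0)
site 0, node ACELMNR: ACELMN={A} ∪ R={G} → {A,G} (+1)
site 1, node CN: C={G} ∩ N={G} → {G} (+0)
site 1, node CMN: CN={G} ∩ M={G} → {G} (+0)
site 1, node CLMN: CMN={G} ∩ L={G} → {G} (+0)
site 1, node ACLMN: A={G} ∩ CLMN={G} → {G} (+0)
site 1, node ACELMN: ACLMN={G} ∪ E={C} → {C,G} (+1)
site 1, node ACELMNR: ACELMN={C,G} ∪ R={A} → {A,C,G} (+1)
site 2, node CN: C={C} ∪ N={A} → {A,C} (+1)
site 2, node CMN: CN={A,C} ∩ M={C} → {C} (+0)
site 2, node CLMN: CMN={C} ∪ L={A} → {A,C} (+1)
site 2, node ACLMN: A={A} ∩ CLMN={A,C} → {A} (+0)
site 2, node ACELMN: ACLMN={A} ∩ E={A} → {A} (+0)
site 2, node ACELMNR: ACELMN={A} ∪ R={G} → {A,G} (+1)
site 3, node CN: C={G} ∪ N={C} → {C,G} (+1)
site 3, node CMN: CN={C,G} ∪ M={T} → {C,G,T} (+1)
site 3, node CLMN: CMN={C,G,T} ∩ L={G} → {G} (+0)
site 3, node ACLMN: A={T} ∪ CLMN={G} → {G,T} (+1)
site 3, node ACELMN: ACLMN={G,T} ∩ E={T} → {T} (+0)
site 3, node ACELMNR: ACELMN={T} ∪ R={A} → {A,T} (+1)
site 4, node CN: C={A} ∪ N={T} → {A,T} (+1)
site 4, node CMN: CN={A,T} ∩ M={A} → {A} (+0)
site 4, node CLMN: CMN={A} ∪ L={T} → {A,T} (+1)
site 4, node ACLMN: A={G} ∪ CLMN={A,T} → {A,G,T} (+1)
site 4, node ACELMN: ACLMN={A,G,T} ∩ E={A} → {A} (+0)
site 4, node ACELMNR: ACELMN={A} ∪ R={G} → {A,G} (+1)
per-site changes: [3, 2, 3, 4, 4]; total = 16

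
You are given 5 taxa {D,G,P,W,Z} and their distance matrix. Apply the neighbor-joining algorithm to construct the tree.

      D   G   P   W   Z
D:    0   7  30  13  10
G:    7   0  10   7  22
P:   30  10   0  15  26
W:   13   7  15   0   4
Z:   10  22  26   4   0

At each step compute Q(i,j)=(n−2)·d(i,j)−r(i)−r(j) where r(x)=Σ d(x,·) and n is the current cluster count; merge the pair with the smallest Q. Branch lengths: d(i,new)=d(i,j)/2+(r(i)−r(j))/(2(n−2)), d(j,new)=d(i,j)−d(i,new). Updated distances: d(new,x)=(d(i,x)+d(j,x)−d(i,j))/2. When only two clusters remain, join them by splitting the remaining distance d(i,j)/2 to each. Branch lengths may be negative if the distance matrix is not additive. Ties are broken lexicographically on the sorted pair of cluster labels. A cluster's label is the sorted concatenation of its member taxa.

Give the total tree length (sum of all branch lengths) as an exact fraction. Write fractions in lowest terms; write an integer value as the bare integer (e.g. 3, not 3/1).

1. join G+P (d=10, Q=-97) ⇒ GP; edges |G|=-5/6, |P|=65/6
  updated: d(D,GP)=27/2, d(GP,W)=6, d(GP,Z)=19
2. join D+Z (d=10, Q=-99/2) ⇒ DZ; edges |D|=47/8, |Z|=33/8
  updated: d(DZ,GP)=45/4, d(DZ,W)=7/2
3. join DZ+GP (d=45/4, Q=-83/4) ⇒ DGPZ; edges |DZ|=35/8, |GP|=55/8
  updated: d(DGPZ,W)=-7/8
4. join DGPZ+W (d=-7/8) ⇒ DGPWZ; edges |DGPZ|=-7/16, |W|=-7/16
final tree: (((D:47/8,Z:33/8):35/8,(G:-5/6,P:65/6):55/8):-7/16,W:-7/16)
total length: 243/8

243/8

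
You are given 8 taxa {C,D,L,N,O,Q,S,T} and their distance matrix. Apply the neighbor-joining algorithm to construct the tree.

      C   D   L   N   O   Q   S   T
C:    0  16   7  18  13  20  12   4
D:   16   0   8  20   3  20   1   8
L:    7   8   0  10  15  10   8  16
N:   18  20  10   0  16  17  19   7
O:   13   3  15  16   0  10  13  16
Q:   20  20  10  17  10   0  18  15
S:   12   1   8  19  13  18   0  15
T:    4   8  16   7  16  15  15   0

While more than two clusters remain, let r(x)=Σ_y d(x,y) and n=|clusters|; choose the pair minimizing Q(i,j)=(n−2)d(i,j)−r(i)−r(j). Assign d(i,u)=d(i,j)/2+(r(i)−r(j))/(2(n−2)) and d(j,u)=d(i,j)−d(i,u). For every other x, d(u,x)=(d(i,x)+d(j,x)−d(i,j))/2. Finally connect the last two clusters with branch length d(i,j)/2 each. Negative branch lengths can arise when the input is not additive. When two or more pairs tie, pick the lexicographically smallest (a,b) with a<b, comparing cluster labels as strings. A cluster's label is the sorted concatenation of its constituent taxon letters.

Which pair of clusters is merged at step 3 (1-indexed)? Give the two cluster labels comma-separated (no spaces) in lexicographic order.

1. join D+S (d=1, Q=-156) ⇒ DS; edges |D|=-1/3, |S|=4/3
  updated: d(C,DS)=27/2, d(DS,L)=15/2, d(DS,N)=19, d(DS,O)=15/2, d(DS,Q)=37/2, d(DS,T)=11
2. join C+T (d=4, Q=-249/2) ⇒ CT; edges |C|=53/20, |T|=27/20
  updated: d(CT,DS)=41/4, d(CT,L)=19/2, d(CT,N)=21/2, d(CT,O)=25/2, d(CT,Q)=31/2
3. join DS+O (d=15/2, Q=-375/4) ⇒ DOS; edges |DS|=127/32, |O|=113/32
  updated: d(CT,DOS)=61/8, d(DOS,L)=15/2, d(DOS,N)=55/4, d(DOS,Q)=21/2
4. join CT+N (d=21/2, Q=-503/8) ⇒ CNT; edges |CT|=187/48, |N|=317/48
  updated: d(CNT,DOS)=87/16, d(CNT,L)=9/2, d(CNT,Q)=11
5. join CNT+L (d=9/2, Q=-543/16) ⇒ CLNT; edges |CNT|=127/64, |L|=161/64
  updated: d(CLNT,DOS)=135/32, d(CLNT,Q)=33/4
6. join CLNT+DOS (d=135/32, Q=-735/32) ⇒ CDLNOST; edges |CLNT|=63/64, |DOS|=207/64
  updated: d(CDLNOST,Q)=465/64
7. join CDLNOST+Q (d=465/64) ⇒ CDLNOQST; edges |CDLNOST|=465/128, |Q|=465/128
final tree: (((((C:53/20,T:27/20):187/48,N:317/48):127/64,L:161/64):63/64,((D:-1/3,S:4/3):127/32,O:113/32):207/64):465/128,Q:465/128)
total length: 2495/64

DS,O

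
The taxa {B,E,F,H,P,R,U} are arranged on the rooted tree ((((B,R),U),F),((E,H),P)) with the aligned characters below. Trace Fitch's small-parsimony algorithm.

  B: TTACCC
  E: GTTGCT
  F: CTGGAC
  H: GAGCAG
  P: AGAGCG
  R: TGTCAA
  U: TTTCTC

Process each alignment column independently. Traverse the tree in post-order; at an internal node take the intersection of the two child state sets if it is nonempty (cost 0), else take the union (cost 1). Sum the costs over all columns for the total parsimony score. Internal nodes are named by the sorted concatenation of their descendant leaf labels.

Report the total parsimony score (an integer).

site 0, node BR: B={T} ∩ R={T} → {T} (+0)
site 0, node BRU: BR={T} ∩ U={T} → {T} (+0)
site 0, node BFRU: BRU={T} ∪ F={C} → {C,T} (+1)
site 0, node EH: E={G} ∩ H={G} → {G} (+0)
site 0, node EHP: EH={G} ∪ P={A} → {A,G} (+1)
site 0, node BEFHPRU: BFRU={C,T} ∪ EHP={A,G} → {A,C,G,T} (+1)
site 1, node BR: B={T} ∪ R={G} → {G,T} (+1)
site 1, node BRU: BR={G,T} ∩ U={T} → {T} (+0)
site 1, node BFRU: BRU={T} ∩ F={T} → {T} (+0)
site 1, node EH: E={T} ∪ H={A} → {A,T} (+1)
site 1, node EHP: EH={A,T} ∪ P={G} → {A,G,T} (+1)
site 1, node BEFHPRU: BFRU={T} ∩ EHP={A,G,T} → {T} (+0)
site 2, node BR: B={A} ∪ R={T} → {A,T} (+1)
site 2, node BRU: BR={A,T} ∩ U={T} → {T} (+0)
site 2, node BFRU: BRU={T} ∪ F={G} → {G,T} (+1)
site 2, node EH: E={T} ∪ H={G} → {G,T} (+1)
site 2, node EHP: EH={G,T} ∪ P={A} → {A,G,T} (+1)
site 2, node BEFHPRU: BFRU={G,T} ∩ EHP={A,G,T} → {G,T} (+0)
site 3, node BR: B={C} ∩ R={C} → {C} (+0)
site 3, node BRU: BR={C} ∩ U={C} → {C} (+0)
site 3, node BFRU: BRU={C} ∪ F={G} → {C,G} (+1)
site 3, node EH: E={G} ∪ H={C} → {C,G} (+1)
site 3, node EHP: EH={C,G} ∩ P={G} → {G} (+0)
site 3, node BEFHPRU: BFRU={C,G} ∩ EHP={G} → {G} (+0)
site 4, node BR: B={C} ∪ R={A} → {A,C} (+1)
site 4, node BRU: BR={A,C} ∪ U={T} → {A,C,T} (+1)
site 4, node BFRU: BRU={A,C,T} ∩ F={A} → {A} (+0)
site 4, node EH: E={C} ∪ H={A} → {A,C} (+1)
site 4, node EHP: EH={A,C} ∩ P={C} → {C} (+0)
site 4, node BEFHPRU: BFRU={A} ∪ EHP={C} → {A,C} (+1)
site 5, node BR: B={C} ∪ R={A} → {A,C} (+1)
site 5, node BRU: BR={A,C} ∩ U={C} → {C} (+0)
site 5, node BFRU: BRU={C} ∩ F={C} → {C} (+0)
site 5, node EH: E={T} ∪ H={G} → {G,T} (+1)
site 5, node EHP: EH={G,T} ∩ P={G} → {G} (+0)
site 5, node BEFHPRU: BFRU={C} ∪ EHP={G} → {C,G} (+1)
per-site changes: [3, 3, 4, 2, 4, 3]; total = 19

19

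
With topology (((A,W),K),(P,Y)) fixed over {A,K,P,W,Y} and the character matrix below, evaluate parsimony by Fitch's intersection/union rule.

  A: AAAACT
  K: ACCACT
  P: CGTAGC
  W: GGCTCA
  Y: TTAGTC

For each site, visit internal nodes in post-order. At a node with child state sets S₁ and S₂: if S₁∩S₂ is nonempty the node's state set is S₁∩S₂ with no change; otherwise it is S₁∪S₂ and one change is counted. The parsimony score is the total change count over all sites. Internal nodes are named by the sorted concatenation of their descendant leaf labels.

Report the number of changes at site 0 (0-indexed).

3

[col 0] AW: children A:{A}, W:{G} ∪→ {A,G}; cost 1
[col 0] AKW: children AW:{A,G}, K:{A} ∩→ {A}; cost 0
[col 0] PY: children P:{C}, Y:{T} ∪→ {C,T}; cost 1
[col 0] AKPWY: children AKW:{A}, PY:{C,T} ∪→ {A,C,T}; cost 1
[col 1] AW: children A:{A}, W:{G} ∪→ {A,G}; cost 1
[col 1] AKW: children AW:{A,G}, K:{C} ∪→ {A,C,G}; cost 1
[col 1] PY: children P:{G}, Y:{T} ∪→ {G,T}; cost 1
[col 1] AKPWY: children AKW:{A,C,G}, PY:{G,T} ∩→ {G}; cost 0
[col 2] AW: children A:{A}, W:{C} ∪→ {A,C}; cost 1
[col 2] AKW: children AW:{A,C}, K:{C} ∩→ {C}; cost 0
[col 2] PY: children P:{T}, Y:{A} ∪→ {A,T}; cost 1
[col 2] AKPWY: children AKW:{C}, PY:{A,T} ∪→ {A,C,T}; cost 1
[col 3] AW: children A:{A}, W:{T} ∪→ {A,T}; cost 1
[col 3] AKW: children AW:{A,T}, K:{A} ∩→ {A}; cost 0
[col 3] PY: children P:{A}, Y:{G} ∪→ {A,G}; cost 1
[col 3] AKPWY: children AKW:{A}, PY:{A,G} ∩→ {A}; cost 0
[col 4] AW: children A:{C}, W:{C} ∩→ {C}; cost 0
[col 4] AKW: children AW:{C}, K:{C} ∩→ {C}; cost 0
[col 4] PY: children P:{G}, Y:{T} ∪→ {G,T}; cost 1
[col 4] AKPWY: children AKW:{C}, PY:{G,T} ∪→ {C,G,T}; cost 1
[col 5] AW: children A:{T}, W:{A} ∪→ {A,T}; cost 1
[col 5] AKW: children AW:{A,T}, K:{T} ∩→ {T}; cost 0
[col 5] PY: children P:{C}, Y:{C} ∩→ {C}; cost 0
[col 5] AKPWY: children AKW:{T}, PY:{C} ∪→ {C,T}; cost 1
per-site changes: [3, 3, 3, 2, 2, 2]; total = 15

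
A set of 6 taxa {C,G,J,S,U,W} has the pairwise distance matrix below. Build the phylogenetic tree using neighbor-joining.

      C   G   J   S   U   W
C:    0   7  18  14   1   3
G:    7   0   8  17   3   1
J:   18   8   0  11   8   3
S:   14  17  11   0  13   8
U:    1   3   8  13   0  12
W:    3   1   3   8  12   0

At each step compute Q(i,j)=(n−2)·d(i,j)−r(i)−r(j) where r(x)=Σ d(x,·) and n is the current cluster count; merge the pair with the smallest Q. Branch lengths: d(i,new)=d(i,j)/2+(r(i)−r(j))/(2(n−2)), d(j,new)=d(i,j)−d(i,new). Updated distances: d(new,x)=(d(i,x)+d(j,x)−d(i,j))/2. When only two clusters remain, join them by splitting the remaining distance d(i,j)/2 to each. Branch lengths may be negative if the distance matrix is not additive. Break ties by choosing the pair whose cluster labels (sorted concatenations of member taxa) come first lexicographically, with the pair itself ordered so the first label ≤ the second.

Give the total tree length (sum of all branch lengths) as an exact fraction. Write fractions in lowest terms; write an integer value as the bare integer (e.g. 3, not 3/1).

iteration 1: select C,U (d=1, Q=-76); attach at lengths (5/4, -1/4); label the merged cluster CU
  updated: d(CU,G)=9/2, d(CU,J)=25/2, d(CU,S)=13, d(CU,W)=7
iteration 2: select CU,G (d=9/2, Q=-54); attach at lengths (10/3, 7/6); label the merged cluster CGU
  updated: d(CGU,J)=8, d(CGU,S)=51/4, d(CGU,W)=7/4
iteration 3: select CGU,W (d=7/4, Q=-127/4); attach at lengths (53/16, -25/16); label the merged cluster CGUW
  updated: d(CGUW,J)=37/8, d(CGUW,S)=19/2
iteration 4: select CGUW,J (d=37/8, Q=-201/8); attach at lengths (25/16, 49/16); label the merged cluster CGJUW
  updated: d(CGJUW,S)=127/16
iteration 5: select CGJUW,S (d=127/16); attach at lengths (127/32, 127/32); label the merged cluster CGJSUW
final tree: (((((C:5/4,U:-1/4):10/3,G:7/6):53/16,W:-25/16):25/16,J:49/16):127/32,S:127/32)
total length: 317/16

317/16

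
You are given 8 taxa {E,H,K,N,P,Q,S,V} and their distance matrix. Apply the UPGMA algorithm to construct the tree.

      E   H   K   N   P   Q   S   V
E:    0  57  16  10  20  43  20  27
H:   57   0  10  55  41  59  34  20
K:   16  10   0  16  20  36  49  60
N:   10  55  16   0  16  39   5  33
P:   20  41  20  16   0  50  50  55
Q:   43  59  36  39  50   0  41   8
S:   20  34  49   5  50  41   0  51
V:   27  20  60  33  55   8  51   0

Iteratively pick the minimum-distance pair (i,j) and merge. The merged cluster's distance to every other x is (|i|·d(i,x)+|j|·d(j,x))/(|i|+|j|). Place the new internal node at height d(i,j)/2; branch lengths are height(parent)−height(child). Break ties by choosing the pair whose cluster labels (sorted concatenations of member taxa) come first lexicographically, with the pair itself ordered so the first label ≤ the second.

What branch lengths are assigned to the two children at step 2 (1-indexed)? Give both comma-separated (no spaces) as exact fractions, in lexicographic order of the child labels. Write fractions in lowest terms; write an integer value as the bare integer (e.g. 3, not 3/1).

1. join N+S (d=5) ⇒ NS; edges |N|=5/2, |S|=5/2
  updated: d(E,NS)=15, d(H,NS)=89/2, d(K,NS)=65/2, d(NS,P)=33, d(NS,Q)=40, d(NS,V)=42
2. join Q+V (d=8) ⇒ QV; edges |Q|=4, |V|=4
  updated: d(E,QV)=35, d(H,QV)=79/2, d(K,QV)=48, d(NS,QV)=41, d(P,QV)=105/2
3. join H+K (d=10) ⇒ HK; edges |H|=5, |K|=5
  updated: d(E,HK)=73/2, d(HK,NS)=77/2, d(HK,P)=61/2, d(HK,QV)=175/4
4. join E+NS (d=15) ⇒ ENS; edges |E|=15/2, |NS|=5
  updated: d(ENS,HK)=227/6, d(ENS,P)=86/3, d(ENS,QV)=39
5. join ENS+P (d=86/3) ⇒ ENPS; edges |ENS|=41/6, |P|=43/3
  updated: d(ENPS,HK)=36, d(ENPS,QV)=339/8
6. join ENPS+HK (d=36) ⇒ EHKNPS; edges |ENPS|=11/3, |HK|=13
  updated: d(EHKNPS,QV)=257/6
7. join EHKNPS+QV (d=257/6) ⇒ EHKNPQSV; edges |EHKNPS|=41/12, |QV|=209/12
final tree: ((((E:15/2,(N:5/2,S:5/2):5):41/6,P:43/3):11/3,(H:5,K:5):13):41/12,(Q:4,V:4):209/12)
total length: 565/6

4,4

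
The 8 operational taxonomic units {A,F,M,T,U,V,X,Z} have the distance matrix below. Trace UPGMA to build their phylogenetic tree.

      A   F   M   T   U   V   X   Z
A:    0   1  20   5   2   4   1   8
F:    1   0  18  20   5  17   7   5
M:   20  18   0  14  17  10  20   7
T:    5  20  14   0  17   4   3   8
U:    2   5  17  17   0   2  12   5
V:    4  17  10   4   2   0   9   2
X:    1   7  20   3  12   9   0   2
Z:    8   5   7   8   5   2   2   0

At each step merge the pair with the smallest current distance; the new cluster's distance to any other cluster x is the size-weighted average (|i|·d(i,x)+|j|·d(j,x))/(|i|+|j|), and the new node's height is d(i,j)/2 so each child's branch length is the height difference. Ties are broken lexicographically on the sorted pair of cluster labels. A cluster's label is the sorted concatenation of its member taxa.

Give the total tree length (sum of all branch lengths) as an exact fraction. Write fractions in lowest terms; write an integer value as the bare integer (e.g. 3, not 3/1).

iteration 1: select A,F (d=1); attach at lengths (1/2, 1/2); label the merged cluster AF
  updated: d(AF,M)=19, d(AF,T)=25/2, d(AF,U)=7/2, d(AF,V)=21/2, d(AF,X)=4, d(AF,Z)=13/2
iteration 2: select U,V (d=2); attach at lengths (1, 1); label the merged cluster UV
  updated: d(AF,UV)=7, d(M,UV)=27/2, d(T,UV)=21/2, d(UV,X)=21/2, d(UV,Z)=7/2
iteration 3: select X,Z (d=2); attach at lengths (1, 1); label the merged cluster XZ
  updated: d(AF,XZ)=21/4, d(M,XZ)=27/2, d(T,XZ)=11/2, d(UV,XZ)=7
iteration 4: select AF,XZ (d=21/4); attach at lengths (17/8, 13/8); label the merged cluster AFXZ
  updated: d(AFXZ,M)=65/4, d(AFXZ,T)=9, d(AFXZ,UV)=7
iteration 5: select AFXZ,UV (d=7); attach at lengths (7/8, 5/2); label the merged cluster AFUVXZ
  updated: d(AFUVXZ,M)=46/3, d(AFUVXZ,T)=19/2
iteration 6: select AFUVXZ,T (d=19/2); attach at lengths (5/4, 19/4); label the merged cluster AFTUVXZ
  updated: d(AFTUVXZ,M)=106/7
iteration 7: select AFTUVXZ,M (d=106/7); attach at lengths (79/28, 53/7); label the merged cluster AFMTUVXZ
final tree: (((((A:1/2,F:1/2):17/8,(X:1,Z:1):13/8):7/8,(U:1,V:1):5/2):5/4,T:19/4):79/28,M:53/7)
total length: 1597/56

1597/56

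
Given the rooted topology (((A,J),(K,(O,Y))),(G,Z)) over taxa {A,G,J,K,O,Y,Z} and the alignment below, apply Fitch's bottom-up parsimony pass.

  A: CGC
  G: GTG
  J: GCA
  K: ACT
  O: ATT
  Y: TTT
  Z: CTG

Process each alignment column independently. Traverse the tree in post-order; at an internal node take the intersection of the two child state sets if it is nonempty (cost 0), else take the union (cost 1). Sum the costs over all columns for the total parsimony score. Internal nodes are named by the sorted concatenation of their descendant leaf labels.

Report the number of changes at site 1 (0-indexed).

3

site 0, node AJ: A={C} ∪ J={G} → {C,G} (+1)
site 0, node OY: O={A} ∪ Y={T} → {A,T} (+1)
site 0, node KOY: K={A} ∩ OY={A,T} → {A} (+0)
site 0, node AJKOY: AJ={C,G} ∪ KOY={A} → {A,C,G} (+1)
site 0, node GZ: G={G} ∪ Z={C} → {C,G} (+1)
site 0, node AGJKOYZ: AJKOY={A,C,G} ∩ GZ={C,G} → {C,G} (+0)
site 1, node AJ: A={G} ∪ J={C} → {C,G} (+1)
site 1, node OY: O={T} ∩ Y={T} → {T} (+0)
site 1, node KOY: K={C} ∪ OY={T} → {C,T} (+1)
site 1, node AJKOY: AJ={C,G} ∩ KOY={C,T} → {C} (+0)
site 1, node GZ: G={T} ∩ Z={T} → {T} (+0)
site 1, node AGJKOYZ: AJKOY={C} ∪ GZ={T} → {C,T} (+1)
site 2, node AJ: A={C} ∪ J={A} → {A,C} (+1)
site 2, node OY: O={T} ∩ Y={T} → {T} (+0)
site 2, node KOY: K={T} ∩ OY={T} → {T} (+0)
site 2, node AJKOY: AJ={A,C} ∪ KOY={T} → {A,C,T} (+1)
site 2, node GZ: G={G} ∩ Z={G} → {G} (+0)
site 2, node AGJKOYZ: AJKOY={A,C,T} ∪ GZ={G} → {A,C,G,T} (+1)
per-site changes: [4, 3, 3]; total = 10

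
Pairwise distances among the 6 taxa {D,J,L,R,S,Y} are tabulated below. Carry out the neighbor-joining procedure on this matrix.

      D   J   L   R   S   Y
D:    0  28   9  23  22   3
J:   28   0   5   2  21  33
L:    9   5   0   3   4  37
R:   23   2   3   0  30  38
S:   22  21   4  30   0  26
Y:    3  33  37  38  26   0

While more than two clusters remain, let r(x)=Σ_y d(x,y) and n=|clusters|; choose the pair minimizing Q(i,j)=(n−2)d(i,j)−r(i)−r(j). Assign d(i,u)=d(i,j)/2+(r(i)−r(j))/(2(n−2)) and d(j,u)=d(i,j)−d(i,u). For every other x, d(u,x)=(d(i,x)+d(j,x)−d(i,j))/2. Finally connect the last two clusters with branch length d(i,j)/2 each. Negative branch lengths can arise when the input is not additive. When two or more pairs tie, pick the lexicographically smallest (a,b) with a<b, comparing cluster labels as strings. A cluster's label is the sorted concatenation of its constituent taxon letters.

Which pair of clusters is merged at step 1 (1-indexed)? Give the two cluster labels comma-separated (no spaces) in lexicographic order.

1. join D+Y (d=3, Q=-210) ⇒ DY; edges |D|=-5, |Y|=8
  updated: d(DY,J)=29, d(DY,L)=43/2, d(DY,R)=29, d(DY,S)=45/2
2. join J+R (d=2, Q=-115) ⇒ JR; edges |J|=-1/6, |R|=13/6
  updated: d(DY,JR)=28, d(JR,L)=3, d(JR,S)=49/2
3. join DY+S (d=45/2, Q=-78) ⇒ DSY; edges |DY|=33/2, |S|=6
  updated: d(DSY,JR)=15, d(DSY,L)=3/2
4. join DSY+JR (d=15, Q=-39/2) ⇒ DJRSY; edges |DSY|=27/4, |JR|=33/4
  updated: d(DJRSY,L)=-21/4
5. join DJRSY+L (d=-21/4) ⇒ DJLRSY; edges |DJRSY|=-21/8, |L|=-21/8
final tree: ((((D:-5,Y:8):33/2,S:6):27/4,(J:-1/6,R:13/6):33/4):-21/8,L:-21/8)
total length: 149/4

D,Y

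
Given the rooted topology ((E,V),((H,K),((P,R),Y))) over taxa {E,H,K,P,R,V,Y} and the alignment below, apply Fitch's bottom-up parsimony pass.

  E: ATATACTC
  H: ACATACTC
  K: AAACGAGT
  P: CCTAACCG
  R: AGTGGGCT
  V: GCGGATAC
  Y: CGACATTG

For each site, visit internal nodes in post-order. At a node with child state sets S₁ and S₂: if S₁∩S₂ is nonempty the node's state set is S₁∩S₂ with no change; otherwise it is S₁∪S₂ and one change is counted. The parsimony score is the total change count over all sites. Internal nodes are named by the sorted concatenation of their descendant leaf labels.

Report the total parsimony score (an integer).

EV@0: {A} ∪ {G} = {A,G} (union, +1)
HK@0: {A} ∩ {A} = {A} (intersection, +0)
PR@0: {C} ∪ {A} = {A,C} (union, +1)
PRY@0: {A,C} ∩ {C} = {C} (intersection, +0)
HKPRY@0: {A} ∪ {C} = {A,C} (union, +1)
EHKPRVY@0: {A,G} ∩ {A,C} = {A} (intersection, +0)
EV@1: {T} ∪ {C} = {C,T} (union, +1)
HK@1: {C} ∪ {A} = {A,C} (union, +1)
PR@1: {C} ∪ {G} = {C,G} (union, +1)
PRY@1: {C,G} ∩ {G} = {G} (intersection, +0)
HKPRY@1: {A,C} ∪ {G} = {A,C,G} (union, +1)
EHKPRVY@1: {C,T} ∩ {A,C,G} = {C} (intersection, +0)
EV@2: {A} ∪ {G} = {A,G} (union, +1)
HK@2: {A} ∩ {A} = {A} (intersection, +0)
PR@2: {T} ∩ {T} = {T} (intersection, +0)
PRY@2: {T} ∪ {A} = {A,T} (union, +1)
HKPRY@2: {A} ∩ {A,T} = {A} (intersection, +0)
EHKPRVY@2: {A,G} ∩ {A} = {A} (intersection, +0)
EV@3: {T} ∪ {G} = {G,T} (union, +1)
HK@3: {T} ∪ {C} = {C,T} (union, +1)
PR@3: {A} ∪ {G} = {A,G} (union, +1)
PRY@3: {A,G} ∪ {C} = {A,C,G} (union, +1)
HKPRY@3: {C,T} ∩ {A,C,G} = {C} (intersection, +0)
EHKPRVY@3: {G,T} ∪ {C} = {C,G,T} (union, +1)
EV@4: {A} ∩ {A} = {A} (intersection, +0)
HK@4: {A} ∪ {G} = {A,G} (union, +1)
PR@4: {A} ∪ {G} = {A,G} (union, +1)
PRY@4: {A,G} ∩ {A} = {A} (intersection, +0)
HKPRY@4: {A,G} ∩ {A} = {A} (intersection, +0)
EHKPRVY@4: {A} ∩ {A} = {A} (intersection, +0)
EV@5: {C} ∪ {T} = {C,T} (union, +1)
HK@5: {C} ∪ {A} = {A,C} (union, +1)
PR@5: {C} ∪ {G} = {C,G} (union, +1)
PRY@5: {C,G} ∪ {T} = {C,G,T} (union, +1)
HKPRY@5: {A,C} ∩ {C,G,T} = {C} (intersection, +0)
EHKPRVY@5: {C,T} ∩ {C} = {C} (intersection, +0)
EV@6: {T} ∪ {A} = {A,T} (union, +1)
HK@6: {T} ∪ {G} = {G,T} (union, +1)
PR@6: {C} ∩ {C} = {C} (intersection, +0)
PRY@6: {C} ∪ {T} = {C,T} (union, +1)
HKPRY@6: {G,T} ∩ {C,T} = {T} (intersection, +0)
EHKPRVY@6: {A,T} ∩ {T} = {T} (intersection, +0)
EV@7: {C} ∩ {C} = {C} (intersection, +0)
HK@7: {C} ∪ {T} = {C,T} (union, +1)
PR@7: {G} ∪ {T} = {G,T} (union, +1)
PRY@7: {G,T} ∩ {G} = {G} (intersection, +0)
HKPRY@7: {C,T} ∪ {G} = {C,G,T} (union, +1)
EHKPRVY@7: {C} ∩ {C,G,T} = {C} (intersection, +0)
per-site changes: [3, 4, 2, 5, 2, 4, 3, 3]; total = 26

26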